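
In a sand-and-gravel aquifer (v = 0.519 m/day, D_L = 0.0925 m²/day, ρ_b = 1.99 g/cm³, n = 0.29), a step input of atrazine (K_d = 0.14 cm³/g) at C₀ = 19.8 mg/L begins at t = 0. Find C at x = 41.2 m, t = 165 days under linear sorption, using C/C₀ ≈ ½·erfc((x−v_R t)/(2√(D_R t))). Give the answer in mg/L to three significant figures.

Retardation factor R = 1 + ρ_b·K_d/n = 1 + 1.99 × 0.14/0.29 = 1.961.
Sorption retards both mechanisms: v_R = v/R = 0.2647 m/day, D_R = D/R = 0.04717 m²/day.
v_R·t = 0.2647 × 165 = 43.6755 m; 2√(D_R t) = 5.580 m; argument = (41.2 − 43.6755)/5.580 = -0.4436.
C = C₀ × ½·erfc(-0.4436) = 19.8 × 0.7348 = 14.5 mg/L.

14.5 mg/L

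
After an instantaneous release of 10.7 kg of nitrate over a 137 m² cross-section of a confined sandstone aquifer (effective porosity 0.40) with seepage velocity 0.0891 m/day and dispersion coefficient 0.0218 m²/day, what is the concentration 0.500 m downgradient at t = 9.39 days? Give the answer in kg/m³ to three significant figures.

For an instantaneous plane source, C(x,t) = M/(n_e·A·√(4πDt)) · exp(−(x−vt)²/(4Dt)), with n_e·A the pore (flow) area.
Plume center vt = 0.0891 × 9.39 = 0.836649 m, so the well at 0.500 m is 0.336649 m upgradient of the peak.
√(4πDt) = 1.604 m, giving peak height M/(n_e·A·√(4πDt)) = 10.7/(0.40 × 137 × 1.604) = 0.1217 kg/m³.
(x−vt)²/(4Dt) = (-0.336649)²/(4 × 0.0218 × 9.39) = 0.1384; exp(−0.1384) = 0.8708.
C = 0.1217 × 0.8708 = 0.106 kg/m³.

0.106 kg/m³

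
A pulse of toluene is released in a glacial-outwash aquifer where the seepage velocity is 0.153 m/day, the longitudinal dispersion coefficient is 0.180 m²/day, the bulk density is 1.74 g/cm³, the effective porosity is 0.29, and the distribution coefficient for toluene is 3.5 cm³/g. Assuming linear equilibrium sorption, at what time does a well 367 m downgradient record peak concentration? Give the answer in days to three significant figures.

52600 days

Retardation factor R = 1 + ρ_b·K_d/n = 1 + 1.74 × 3.5/0.29 = 22.00.
Sorption retards both mechanisms: v_R = v/R = 0.006955 m/day, D_R = D/R = 0.008182 m²/day.
Peak time from v_R²t² + 2D_R t − x² = 0: t = (√(D_R² + v_R²x²) − D_R)/v_R².
√(D_R² + v_R²x²) = √(0.008182² + 0.006955² × 367²) = 2.552; v_R² = 4.837e-05.
t = (2.552 − 0.008182)/4.837e-05 = 52600 days.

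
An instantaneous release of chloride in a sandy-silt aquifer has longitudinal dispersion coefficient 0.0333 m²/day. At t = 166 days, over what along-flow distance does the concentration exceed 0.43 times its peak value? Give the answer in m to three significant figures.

8.64 m

The plume is Gaussian with σ = √(2Dt) = √(2 × 0.0333 × 166) = 3.325 m.
C/C_peak = exp(−Δx²/(2σ²)) = 0.43 ⇒ Δx = σ·√(−2 ln 0.43) = 3.325 × 1.299 = 4.319 m.
Width = 2Δx = 8.64 m.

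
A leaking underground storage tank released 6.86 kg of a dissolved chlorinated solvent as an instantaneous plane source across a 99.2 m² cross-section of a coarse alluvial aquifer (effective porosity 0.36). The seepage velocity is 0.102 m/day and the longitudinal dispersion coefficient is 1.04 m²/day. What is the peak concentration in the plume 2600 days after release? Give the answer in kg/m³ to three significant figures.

0.00104 kg/m³

The peak of an instantaneous 1D plume sits at x = vt; there the Gaussian factor is 1 and C_max = M/(n_e·A·√(4πDt)), where n_e·A is the pore area the mass is dissolved in.
√(4πDt) = √(4π × 1.04 × 2600) = 184.3 m, so C_max = 6.86/(0.36 × 99.2 × 184.3) = 0.00104 kg/m³.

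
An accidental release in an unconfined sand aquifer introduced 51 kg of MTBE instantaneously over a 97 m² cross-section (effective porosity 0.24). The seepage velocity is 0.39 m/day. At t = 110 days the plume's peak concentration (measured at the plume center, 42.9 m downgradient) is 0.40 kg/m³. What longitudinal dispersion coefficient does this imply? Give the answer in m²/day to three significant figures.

0.0217 m²/day

At the plume center C_max = M/(n_e·A·√(4πDt)), so D = M²/(4πt·(n_e·A·C_max)²).
n_e·A·C_max = 0.24 × 97 × 0.40 = 9.312 kg/m.
D = 51²/(4π × 110 × 9.312²) = 0.0217 m²/day.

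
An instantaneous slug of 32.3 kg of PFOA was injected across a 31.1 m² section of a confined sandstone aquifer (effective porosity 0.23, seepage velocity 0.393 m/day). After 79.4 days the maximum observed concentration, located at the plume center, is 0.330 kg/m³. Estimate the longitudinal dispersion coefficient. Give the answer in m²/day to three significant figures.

0.188 m²/day

At the plume center C_max = M/(n_e·A·√(4πDt)), so D = M²/(4πt·(n_e·A·C_max)²).
n_e·A·C_max = 0.23 × 31.1 × 0.330 = 2.360 kg/m.
D = 32.3²/(4π × 79.4 × 2.360²) = 0.188 m²/day.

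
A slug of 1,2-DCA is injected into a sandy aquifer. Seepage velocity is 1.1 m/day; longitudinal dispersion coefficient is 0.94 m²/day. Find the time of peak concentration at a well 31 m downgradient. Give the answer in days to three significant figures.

For the 1D instantaneous-source solution, setting ∂C/∂t = 0 at fixed x gives v²t² + 2Dt − x² = 0, so t = (√(D² + v²x²) − D)/v².
√(D² + v²x²) = √(0.94² + 1.1² × 31²) = 34.11; v² = 1.21.
t = (34.11 − 0.94)/1.21 = 27.4 days (vs. the pure-advection estimate x/v = 28.2 d).

27.4 days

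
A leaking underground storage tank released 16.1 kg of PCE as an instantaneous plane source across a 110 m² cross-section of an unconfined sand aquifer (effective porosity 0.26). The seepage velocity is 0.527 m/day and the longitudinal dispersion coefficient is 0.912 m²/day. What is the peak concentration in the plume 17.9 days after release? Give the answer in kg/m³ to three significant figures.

The peak of an instantaneous 1D plume sits at x = vt; there the Gaussian factor is 1 and C_max = M/(n_e·A·√(4πDt)), where n_e·A is the pore area the mass is dissolved in.
√(4πDt) = √(4π × 0.912 × 17.9) = 14.32 m, so C_max = 16.1/(0.26 × 110 × 14.32) = 0.0393 kg/m³.

0.0393 kg/m³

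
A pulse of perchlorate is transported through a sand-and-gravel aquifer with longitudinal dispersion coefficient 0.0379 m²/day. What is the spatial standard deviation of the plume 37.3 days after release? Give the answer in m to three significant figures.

1.68 m

Dispersive spreading gives a Gaussian with σ² = 2Dt; advection only shifts the center.
σ = √(2 × 0.0379 × 37.3) = 1.68 m.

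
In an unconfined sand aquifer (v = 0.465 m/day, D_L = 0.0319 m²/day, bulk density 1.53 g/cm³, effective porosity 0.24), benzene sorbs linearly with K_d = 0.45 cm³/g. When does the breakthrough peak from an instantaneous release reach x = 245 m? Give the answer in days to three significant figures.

Retardation factor R = 1 + ρ_b·K_d/n = 1 + 1.53 × 0.45/0.24 = 3.869.
Sorption retards both mechanisms: v_R = v/R = 0.1202 m/day, D_R = D/R = 0.008245 m²/day.
Peak time from v_R²t² + 2D_R t − x² = 0: t = (√(D_R² + v_R²x²) − D_R)/v_R².
√(D_R² + v_R²x²) = √(0.008245² + 0.1202² × 245²) = 29.45; v_R² = 0.01445.
t = (29.45 − 0.008245)/0.01445 = 2040 days.

2040 days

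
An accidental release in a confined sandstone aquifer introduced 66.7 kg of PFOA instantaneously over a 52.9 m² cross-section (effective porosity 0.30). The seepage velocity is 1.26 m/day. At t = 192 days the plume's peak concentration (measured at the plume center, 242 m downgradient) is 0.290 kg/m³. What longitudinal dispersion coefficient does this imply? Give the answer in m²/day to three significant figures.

At the plume center C_max = M/(n_e·A·√(4πDt)), so D = M²/(4πt·(n_e·A·C_max)²).
n_e·A·C_max = 0.30 × 52.9 × 0.290 = 4.602 kg/m.
D = 66.7²/(4π × 192 × 4.602²) = 0.0871 m²/day.

0.0871 m²/day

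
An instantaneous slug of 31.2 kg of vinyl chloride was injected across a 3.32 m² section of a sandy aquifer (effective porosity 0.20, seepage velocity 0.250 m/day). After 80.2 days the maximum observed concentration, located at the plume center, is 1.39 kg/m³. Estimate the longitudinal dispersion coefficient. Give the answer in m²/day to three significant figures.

At the plume center C_max = M/(n_e·A·√(4πDt)), so D = M²/(4πt·(n_e·A·C_max)²).
n_e·A·C_max = 0.20 × 3.32 × 1.39 = 0.9230 kg/m.
D = 31.2²/(4π × 80.2 × 0.9230²) = 1.13 m²/day.

1.13 m²/day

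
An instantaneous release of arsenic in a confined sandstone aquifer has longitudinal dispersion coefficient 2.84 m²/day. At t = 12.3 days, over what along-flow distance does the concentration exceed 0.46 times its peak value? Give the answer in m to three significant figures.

The plume is Gaussian with σ = √(2Dt) = √(2 × 2.84 × 12.3) = 8.358 m.
C/C_peak = exp(−Δx²/(2σ²)) = 0.46 ⇒ Δx = σ·√(−2 ln 0.46) = 8.358 × 1.246 = 10.41 m.
Width = 2Δx = 20.8 m.

20.8 m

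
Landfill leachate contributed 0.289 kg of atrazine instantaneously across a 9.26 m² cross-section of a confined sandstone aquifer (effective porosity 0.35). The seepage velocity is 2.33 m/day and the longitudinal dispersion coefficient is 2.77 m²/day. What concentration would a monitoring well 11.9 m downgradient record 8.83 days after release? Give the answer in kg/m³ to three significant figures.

0.00236 kg/m³

For an instantaneous plane source, C(x,t) = M/(n_e·A·√(4πDt)) · exp(−(x−vt)²/(4Dt)), with n_e·A the pore (flow) area.
Plume center vt = 2.33 × 8.83 = 20.5739 m, so the well at 11.9 m is 8.6739 m upgradient of the peak.
√(4πDt) = 17.53 m, giving peak height M/(n_e·A·√(4πDt)) = 0.289/(0.35 × 9.26 × 17.53) = 0.005087 kg/m³.
(x−vt)²/(4Dt) = (-8.6739)²/(4 × 2.77 × 8.83) = 0.7690; exp(−0.7690) = 0.4635.
C = 0.005087 × 0.4635 = 0.00236 kg/m³.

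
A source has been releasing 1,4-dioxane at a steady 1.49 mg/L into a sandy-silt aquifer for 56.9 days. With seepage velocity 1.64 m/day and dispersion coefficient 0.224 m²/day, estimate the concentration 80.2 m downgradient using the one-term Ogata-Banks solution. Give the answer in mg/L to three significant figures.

For a continuous step input, C/C₀ ≈ ½·erfc((x−vt)/(2√(Dt))).
vt = 1.64 × 56.9 = 93.316 m and 2√(Dt) = 2√(0.224 × 56.9) = 7.140 m.
Argument (x−vt)/(2√(Dt)) = (80.2 − 93.316)/7.140 = -1.837; ½·erfc(-1.837) = 0.9953.
C = 1.49 × 0.9953 = 1.48 mg/L.

1.48 mg/L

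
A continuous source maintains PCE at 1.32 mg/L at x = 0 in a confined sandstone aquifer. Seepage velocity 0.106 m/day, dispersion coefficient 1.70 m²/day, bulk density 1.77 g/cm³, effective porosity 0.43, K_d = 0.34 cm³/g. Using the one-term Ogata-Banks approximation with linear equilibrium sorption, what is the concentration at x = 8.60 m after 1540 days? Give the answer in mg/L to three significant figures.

Retardation factor R = 1 + ρ_b·K_d/n = 1 + 1.77 × 0.34/0.43 = 2.400.
Sorption retards both mechanisms: v_R = v/R = 0.04417 m/day, D_R = D/R = 0.7083 m²/day.
v_R·t = 0.04417 × 1540 = 68.0218 m; 2√(D_R t) = 66.05 m; argument = (8.60 − 68.0218)/66.05 = -0.8996.
C = C₀ × ½·erfc(-0.8996) = 1.32 × 0.8984 = 1.19 mg/L.

1.19 mg/L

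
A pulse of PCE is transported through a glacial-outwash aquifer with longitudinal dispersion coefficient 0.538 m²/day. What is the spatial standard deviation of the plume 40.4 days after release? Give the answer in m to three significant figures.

6.59 m

Dispersive spreading gives a Gaussian with σ² = 2Dt; advection only shifts the center.
σ = √(2 × 0.538 × 40.4) = 6.59 m.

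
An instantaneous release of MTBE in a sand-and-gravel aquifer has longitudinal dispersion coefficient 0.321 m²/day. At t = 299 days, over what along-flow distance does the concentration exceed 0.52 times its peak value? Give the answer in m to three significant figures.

31.7 m

The plume is Gaussian with σ = √(2Dt) = √(2 × 0.321 × 299) = 13.85 m.
C/C_peak = exp(−Δx²/(2σ²)) = 0.52 ⇒ Δx = σ·√(−2 ln 0.52) = 13.85 × 1.144 = 15.84 m.
Width = 2Δx = 31.7 m.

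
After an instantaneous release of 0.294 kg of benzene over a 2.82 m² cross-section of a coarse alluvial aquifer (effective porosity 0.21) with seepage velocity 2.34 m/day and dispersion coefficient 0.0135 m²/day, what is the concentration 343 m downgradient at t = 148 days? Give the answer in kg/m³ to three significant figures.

0.0249 kg/m³

For an instantaneous plane source, C(x,t) = M/(n_e·A·√(4πDt)) · exp(−(x−vt)²/(4Dt)), with n_e·A the pore (flow) area.
Plume center vt = 2.34 × 148 = 346.32 m, so the well at 343 m is 3.32 m upgradient of the peak.
√(4πDt) = 5.011 m, giving peak height M/(n_e·A·√(4πDt)) = 0.294/(0.21 × 2.82 × 5.011) = 0.09907 kg/m³.
(x−vt)²/(4Dt) = (-3.32)²/(4 × 0.0135 × 148) = 1.379; exp(−1.379) = 0.2518.
C = 0.09907 × 0.2518 = 0.0249 kg/m³.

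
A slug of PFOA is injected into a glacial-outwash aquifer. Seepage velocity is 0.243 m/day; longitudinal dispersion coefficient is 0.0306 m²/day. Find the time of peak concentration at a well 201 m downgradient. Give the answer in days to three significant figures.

For the 1D instantaneous-source solution, setting ∂C/∂t = 0 at fixed x gives v²t² + 2Dt − x² = 0, so t = (√(D² + v²x²) − D)/v².
√(D² + v²x²) = √(0.0306² + 0.243² × 201²) = 48.84; v² = 0.059049.
t = (48.84 − 0.0306)/0.059049 = 827 days (vs. the pure-advection estimate x/v = 827 d).

827 days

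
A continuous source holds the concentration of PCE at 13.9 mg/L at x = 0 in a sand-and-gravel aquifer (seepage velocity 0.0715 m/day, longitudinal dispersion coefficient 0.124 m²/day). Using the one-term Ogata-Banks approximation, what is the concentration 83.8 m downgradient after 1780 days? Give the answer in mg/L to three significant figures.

For a continuous step input, C/C₀ ≈ ½·erfc((x−vt)/(2√(Dt))).
vt = 0.0715 × 1780 = 127.27 m and 2√(Dt) = 2√(0.124 × 1780) = 29.71 m.
Argument (x−vt)/(2√(Dt)) = (83.8 − 127.27)/29.71 = -1.463; ½·erfc(-1.463) = 0.9807.
C = 13.9 × 0.9807 = 13.6 mg/L.

13.6 mg/L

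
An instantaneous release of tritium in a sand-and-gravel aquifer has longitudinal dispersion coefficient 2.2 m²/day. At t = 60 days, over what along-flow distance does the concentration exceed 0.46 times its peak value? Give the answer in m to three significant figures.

40.5 m

The plume is Gaussian with σ = √(2Dt) = √(2 × 2.2 × 60) = 16.25 m.
C/C_peak = exp(−Δx²/(2σ²)) = 0.46 ⇒ Δx = σ·√(−2 ln 0.46) = 16.25 × 1.246 = 20.25 m.
Width = 2Δx = 40.5 m.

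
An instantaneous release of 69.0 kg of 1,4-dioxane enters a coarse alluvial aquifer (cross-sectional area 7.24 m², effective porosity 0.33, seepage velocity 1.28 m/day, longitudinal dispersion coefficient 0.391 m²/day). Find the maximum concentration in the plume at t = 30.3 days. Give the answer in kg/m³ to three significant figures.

2.37 kg/m³

The peak of an instantaneous 1D plume sits at x = vt; there the Gaussian factor is 1 and C_max = M/(n_e·A·√(4πDt)), where n_e·A is the pore area the mass is dissolved in.
√(4πDt) = √(4π × 0.391 × 30.3) = 12.20 m, so C_max = 69.0/(0.33 × 7.24 × 12.20) = 2.37 kg/m³.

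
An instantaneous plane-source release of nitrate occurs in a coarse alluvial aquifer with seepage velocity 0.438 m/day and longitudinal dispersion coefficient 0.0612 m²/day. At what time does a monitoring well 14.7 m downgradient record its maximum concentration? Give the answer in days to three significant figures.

33.2 days

For the 1D instantaneous-source solution, setting ∂C/∂t = 0 at fixed x gives v²t² + 2Dt − x² = 0, so t = (√(D² + v²x²) − D)/v².
√(D² + v²x²) = √(0.0612² + 0.438² × 14.7²) = 6.439; v² = 0.191844.
t = (6.439 − 0.0612)/0.191844 = 33.2 days (vs. the pure-advection estimate x/v = 33.6 d).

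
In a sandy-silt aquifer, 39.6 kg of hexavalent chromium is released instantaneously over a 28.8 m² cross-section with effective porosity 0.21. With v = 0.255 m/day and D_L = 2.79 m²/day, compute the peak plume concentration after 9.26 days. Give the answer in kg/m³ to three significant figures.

The peak of an instantaneous 1D plume sits at x = vt; there the Gaussian factor is 1 and C_max = M/(n_e·A·√(4πDt)), where n_e·A is the pore area the mass is dissolved in.
√(4πDt) = √(4π × 2.79 × 9.26) = 18.02 m, so C_max = 39.6/(0.21 × 28.8 × 18.02) = 0.363 kg/m³.

0.363 kg/m³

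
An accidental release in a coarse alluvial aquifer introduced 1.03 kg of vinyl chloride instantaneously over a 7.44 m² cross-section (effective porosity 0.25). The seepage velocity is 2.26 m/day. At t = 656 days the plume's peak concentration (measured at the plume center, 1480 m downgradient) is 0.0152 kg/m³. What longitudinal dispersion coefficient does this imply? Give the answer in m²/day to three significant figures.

At the plume center C_max = M/(n_e·A·√(4πDt)), so D = M²/(4πt·(n_e·A·C_max)²).
n_e·A·C_max = 0.25 × 7.44 × 0.0152 = 0.02827 kg/m.
D = 1.03²/(4π × 656 × 0.02827²) = 0.161 m²/day.

0.161 m²/day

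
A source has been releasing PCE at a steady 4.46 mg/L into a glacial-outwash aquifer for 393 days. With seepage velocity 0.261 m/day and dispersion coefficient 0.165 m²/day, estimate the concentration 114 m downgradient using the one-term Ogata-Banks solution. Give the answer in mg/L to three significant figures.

For a continuous step input, C/C₀ ≈ ½·erfc((x−vt)/(2√(Dt))).
vt = 0.261 × 393 = 102.573 m and 2√(Dt) = 2√(0.165 × 393) = 16.11 m.
Argument (x−vt)/(2√(Dt)) = (114 − 102.573)/16.11 = 0.7093; ½·erfc(0.7093) = 0.1579.
C = 4.46 × 0.1579 = 0.704 mg/L.

0.704 mg/L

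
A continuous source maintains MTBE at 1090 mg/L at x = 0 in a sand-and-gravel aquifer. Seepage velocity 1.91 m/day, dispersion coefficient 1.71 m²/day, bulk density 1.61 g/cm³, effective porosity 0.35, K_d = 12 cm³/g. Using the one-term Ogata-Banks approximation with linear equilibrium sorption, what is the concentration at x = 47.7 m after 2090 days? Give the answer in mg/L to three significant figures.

1070 mg/L

Retardation factor R = 1 + ρ_b·K_d/n = 1 + 1.61 × 12/0.35 = 56.20.
Sorption retards both mechanisms: v_R = v/R = 0.03399 m/day, D_R = D/R = 0.03043 m²/day.
v_R·t = 0.03399 × 2090 = 71.0391 m; 2√(D_R t) = 15.95 m; argument = (47.7 − 71.0391)/15.95 = -1.463.
C = C₀ × ½·erfc(-1.463) = 1090 × 0.9807 = 1070 mg/L.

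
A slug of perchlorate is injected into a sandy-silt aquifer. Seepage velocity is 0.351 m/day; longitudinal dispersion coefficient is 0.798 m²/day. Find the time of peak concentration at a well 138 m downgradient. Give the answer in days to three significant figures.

For the 1D instantaneous-source solution, setting ∂C/∂t = 0 at fixed x gives v²t² + 2Dt − x² = 0, so t = (√(D² + v²x²) − D)/v².
√(D² + v²x²) = √(0.798² + 0.351² × 138²) = 48.44; v² = 0.123201.
t = (48.44 − 0.798)/0.123201 = 387 days (vs. the pure-advection estimate x/v = 393 d).

387 days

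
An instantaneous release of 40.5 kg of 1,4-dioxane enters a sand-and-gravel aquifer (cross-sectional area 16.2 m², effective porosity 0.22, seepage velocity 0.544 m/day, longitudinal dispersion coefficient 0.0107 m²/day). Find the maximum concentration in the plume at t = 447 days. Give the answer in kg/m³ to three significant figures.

1.47 kg/m³

The peak of an instantaneous 1D plume sits at x = vt; there the Gaussian factor is 1 and C_max = M/(n_e·A·√(4πDt)), where n_e·A is the pore area the mass is dissolved in.
√(4πDt) = √(4π × 0.0107 × 447) = 7.753 m, so C_max = 40.5/(0.22 × 16.2 × 7.753) = 1.47 kg/m³.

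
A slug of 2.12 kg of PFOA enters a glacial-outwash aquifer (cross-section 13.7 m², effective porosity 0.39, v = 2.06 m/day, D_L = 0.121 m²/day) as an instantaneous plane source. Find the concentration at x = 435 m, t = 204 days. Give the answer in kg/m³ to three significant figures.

For an instantaneous plane source, C(x,t) = M/(n_e·A·√(4πDt)) · exp(−(x−vt)²/(4Dt)), with n_e·A the pore (flow) area.
Plume center vt = 2.06 × 204 = 420.24 m, so the well at 435 m is 14.76 m downgradient of the peak.
√(4πDt) = 17.61 m, giving peak height M/(n_e·A·√(4πDt)) = 2.12/(0.39 × 13.7 × 17.61) = 0.02253 kg/m³.
(x−vt)²/(4Dt) = (14.76)²/(4 × 0.121 × 204) = 2.206; exp(−2.206) = 0.1101.
C = 0.02253 × 0.1101 = 0.00248 kg/m³.

0.00248 kg/m³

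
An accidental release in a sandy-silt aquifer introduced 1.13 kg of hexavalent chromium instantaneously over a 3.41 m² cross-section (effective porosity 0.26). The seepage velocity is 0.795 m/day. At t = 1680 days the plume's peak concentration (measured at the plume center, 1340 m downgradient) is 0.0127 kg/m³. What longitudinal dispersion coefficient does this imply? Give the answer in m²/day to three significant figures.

At the plume center C_max = M/(n_e·A·√(4πDt)), so D = M²/(4πt·(n_e·A·C_max)²).
n_e·A·C_max = 0.26 × 3.41 × 0.0127 = 0.01126 kg/m.
D = 1.13²/(4π × 1680 × 0.01126²) = 0.477 m²/day.

0.477 m²/day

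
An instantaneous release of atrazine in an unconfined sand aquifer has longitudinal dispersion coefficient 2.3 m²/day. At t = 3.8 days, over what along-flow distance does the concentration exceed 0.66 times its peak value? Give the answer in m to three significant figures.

7.62 m

The plume is Gaussian with σ = √(2Dt) = √(2 × 2.3 × 3.8) = 4.181 m.
C/C_peak = exp(−Δx²/(2σ²)) = 0.66 ⇒ Δx = σ·√(−2 ln 0.66) = 4.181 × 0.9116 = 3.811 m.
Width = 2Δx = 7.62 m.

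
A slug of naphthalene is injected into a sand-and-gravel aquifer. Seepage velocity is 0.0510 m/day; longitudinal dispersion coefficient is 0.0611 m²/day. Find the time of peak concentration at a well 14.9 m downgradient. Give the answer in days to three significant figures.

For the 1D instantaneous-source solution, setting ∂C/∂t = 0 at fixed x gives v²t² + 2Dt − x² = 0, so t = (√(D² + v²x²) − D)/v².
√(D² + v²x²) = √(0.0611² + 0.0510² × 14.9²) = 0.7624; v² = 0.002601.
t = (0.7624 − 0.0611)/0.002601 = 270 days (vs. the pure-advection estimate x/v = 292 d).

270 days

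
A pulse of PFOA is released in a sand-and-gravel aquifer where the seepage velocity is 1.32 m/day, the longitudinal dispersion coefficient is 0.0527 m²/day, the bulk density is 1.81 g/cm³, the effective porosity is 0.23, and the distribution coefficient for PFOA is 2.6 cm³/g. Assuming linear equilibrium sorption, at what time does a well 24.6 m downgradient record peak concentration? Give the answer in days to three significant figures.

399 days

Retardation factor R = 1 + ρ_b·K_d/n = 1 + 1.81 × 2.6/0.23 = 21.46.
Sorption retards both mechanisms: v_R = v/R = 0.06151 m/day, D_R = D/R = 0.002456 m²/day.
Peak time from v_R²t² + 2D_R t − x² = 0: t = (√(D_R² + v_R²x²) − D_R)/v_R².
√(D_R² + v_R²x²) = √(0.002456² + 0.06151² × 24.6²) = 1.513; v_R² = 0.003783.
t = (1.513 − 0.002456)/0.003783 = 399 days.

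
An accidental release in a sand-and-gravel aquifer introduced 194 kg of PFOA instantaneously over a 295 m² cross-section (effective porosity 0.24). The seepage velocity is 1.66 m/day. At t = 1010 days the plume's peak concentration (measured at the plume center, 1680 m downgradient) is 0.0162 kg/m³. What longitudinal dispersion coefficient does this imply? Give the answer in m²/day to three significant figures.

2.25 m²/day

At the plume center C_max = M/(n_e·A·√(4πDt)), so D = M²/(4πt·(n_e·A·C_max)²).
n_e·A·C_max = 0.24 × 295 × 0.0162 = 1.147 kg/m.
D = 194²/(4π × 1010 × 1.147²) = 2.25 m²/day.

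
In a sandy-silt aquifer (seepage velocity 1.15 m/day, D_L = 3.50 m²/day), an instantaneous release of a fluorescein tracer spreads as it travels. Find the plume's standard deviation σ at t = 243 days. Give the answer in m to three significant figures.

41.2 m

Dispersive spreading gives a Gaussian with σ² = 2Dt; advection only shifts the center.
σ = √(2 × 3.50 × 243) = 41.2 m.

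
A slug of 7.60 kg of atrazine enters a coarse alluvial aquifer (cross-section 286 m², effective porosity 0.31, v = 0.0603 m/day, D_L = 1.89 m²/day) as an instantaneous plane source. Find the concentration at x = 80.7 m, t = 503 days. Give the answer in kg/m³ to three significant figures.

0.000402 kg/m³

For an instantaneous plane source, C(x,t) = M/(n_e·A·√(4πDt)) · exp(−(x−vt)²/(4Dt)), with n_e·A the pore (flow) area.
Plume center vt = 0.0603 × 503 = 30.3309 m, so the well at 80.7 m is 50.3691 m downgradient of the peak.
√(4πDt) = 109.3 m, giving peak height M/(n_e·A·√(4πDt)) = 7.60/(0.31 × 286 × 109.3) = 0.0007843 kg/m³.
(x−vt)²/(4Dt) = (50.3691)²/(4 × 1.89 × 503) = 0.6672; exp(−0.6672) = 0.5131.
C = 0.0007843 × 0.5131 = 0.000402 kg/m³.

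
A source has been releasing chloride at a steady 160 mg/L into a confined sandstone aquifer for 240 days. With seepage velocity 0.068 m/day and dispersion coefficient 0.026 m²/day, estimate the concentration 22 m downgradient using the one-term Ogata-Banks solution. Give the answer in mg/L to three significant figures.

For a continuous step input, C/C₀ ≈ ½·erfc((x−vt)/(2√(Dt))).
vt = 0.068 × 240 = 16.32 m and 2√(Dt) = 2√(0.026 × 240) = 4.996 m.
Argument (x−vt)/(2√(Dt)) = (22 − 16.32)/4.996 = 1.137; ½·erfc(1.137) = 0.05392.
C = 160 × 0.05392 = 8.63 mg/L.

8.63 mg/L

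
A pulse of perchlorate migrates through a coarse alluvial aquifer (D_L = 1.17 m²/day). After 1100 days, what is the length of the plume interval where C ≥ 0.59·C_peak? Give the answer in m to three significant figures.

The plume is Gaussian with σ = √(2Dt) = √(2 × 1.17 × 1100) = 50.73 m.
C/C_peak = exp(−Δx²/(2σ²)) = 0.59 ⇒ Δx = σ·√(−2 ln 0.59) = 50.73 × 1.027 = 52.10 m.
Width = 2Δx = 104 m.

104 m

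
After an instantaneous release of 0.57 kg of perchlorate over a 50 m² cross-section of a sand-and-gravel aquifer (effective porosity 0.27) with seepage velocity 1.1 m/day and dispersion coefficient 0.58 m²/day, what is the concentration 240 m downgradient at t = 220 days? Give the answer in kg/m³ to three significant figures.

For an instantaneous plane source, C(x,t) = M/(n_e·A·√(4πDt)) · exp(−(x−vt)²/(4Dt)), with n_e·A the pore (flow) area.
Plume center vt = 1.1 × 220 = 242 m, so the well at 240 m is 2 m upgradient of the peak.
√(4πDt) = 40.04 m, giving peak height M/(n_e·A·√(4πDt)) = 0.57/(0.27 × 50 × 40.04) = 0.001055 kg/m³.
(x−vt)²/(4Dt) = (-2)²/(4 × 0.58 × 220) = 0.007837; exp(−0.007837) = 0.9922.
C = 0.001055 × 0.9922 = 0.00105 kg/m³.

0.00105 kg/m³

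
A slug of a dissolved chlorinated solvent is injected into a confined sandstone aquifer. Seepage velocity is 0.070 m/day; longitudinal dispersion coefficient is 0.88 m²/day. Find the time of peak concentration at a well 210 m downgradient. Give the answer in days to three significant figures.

For the 1D instantaneous-source solution, setting ∂C/∂t = 0 at fixed x gives v²t² + 2Dt − x² = 0, so t = (√(D² + v²x²) − D)/v².
√(D² + v²x²) = √(0.88² + 0.070² × 210²) = 14.73; v² = 0.0049.
t = (14.73 − 0.88)/0.0049 = 2830 days (vs. the pure-advection estimate x/v = 3000 d).

2830 days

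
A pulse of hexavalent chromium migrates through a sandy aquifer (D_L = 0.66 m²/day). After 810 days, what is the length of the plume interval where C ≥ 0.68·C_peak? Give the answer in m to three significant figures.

The plume is Gaussian with σ = √(2Dt) = √(2 × 0.66 × 810) = 32.70 m.
C/C_peak = exp(−Δx²/(2σ²)) = 0.68 ⇒ Δx = σ·√(−2 ln 0.68) = 32.70 × 0.8783 = 28.72 m.
Width = 2Δx = 57.4 m.

57.4 m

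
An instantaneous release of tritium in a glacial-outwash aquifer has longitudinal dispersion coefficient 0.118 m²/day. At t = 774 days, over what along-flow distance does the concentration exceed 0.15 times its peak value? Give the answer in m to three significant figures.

52.7 m

The plume is Gaussian with σ = √(2Dt) = √(2 × 0.118 × 774) = 13.52 m.
C/C_peak = exp(−Δx²/(2σ²)) = 0.15 ⇒ Δx = σ·√(−2 ln 0.15) = 13.52 × 1.948 = 26.34 m.
Width = 2Δx = 52.7 m.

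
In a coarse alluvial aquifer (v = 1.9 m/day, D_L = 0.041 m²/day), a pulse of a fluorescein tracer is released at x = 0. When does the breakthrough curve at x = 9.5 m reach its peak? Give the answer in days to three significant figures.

4.99 days

For the 1D instantaneous-source solution, setting ∂C/∂t = 0 at fixed x gives v²t² + 2Dt − x² = 0, so t = (√(D² + v²x²) − D)/v².
√(D² + v²x²) = √(0.041² + 1.9² × 9.5²) = 18.05; v² = 3.61.
t = (18.05 − 0.041)/3.61 = 4.99 days (vs. the pure-advection estimate x/v = 5.00 d).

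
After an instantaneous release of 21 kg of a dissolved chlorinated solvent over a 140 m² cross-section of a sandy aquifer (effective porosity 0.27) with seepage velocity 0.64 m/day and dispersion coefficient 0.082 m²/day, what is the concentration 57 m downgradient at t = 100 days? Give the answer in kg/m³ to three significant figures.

For an instantaneous plane source, C(x,t) = M/(n_e·A·√(4πDt)) · exp(−(x−vt)²/(4Dt)), with n_e·A the pore (flow) area.
Plume center vt = 0.64 × 100 = 64 m, so the well at 57 m is 7 m upgradient of the peak.
√(4πDt) = 10.15 m, giving peak height M/(n_e·A·√(4πDt)) = 21/(0.27 × 140 × 10.15) = 0.05473 kg/m³.
(x−vt)²/(4Dt) = (-7)²/(4 × 0.082 × 100) = 1.494; exp(−1.494) = 0.2245.
C = 0.05473 × 0.2245 = 0.0123 kg/m³.

0.0123 kg/m³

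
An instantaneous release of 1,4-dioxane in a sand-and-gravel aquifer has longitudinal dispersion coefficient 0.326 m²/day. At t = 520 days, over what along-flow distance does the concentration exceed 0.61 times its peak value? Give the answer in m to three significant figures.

36.6 m

The plume is Gaussian with σ = √(2Dt) = √(2 × 0.326 × 520) = 18.41 m.
C/C_peak = exp(−Δx²/(2σ²)) = 0.61 ⇒ Δx = σ·√(−2 ln 0.61) = 18.41 × 0.9943 = 18.31 m.
Width = 2Δx = 36.6 m.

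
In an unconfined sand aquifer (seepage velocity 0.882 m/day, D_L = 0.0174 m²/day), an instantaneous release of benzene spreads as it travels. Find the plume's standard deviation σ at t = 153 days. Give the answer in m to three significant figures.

2.31 m

Dispersive spreading gives a Gaussian with σ² = 2Dt; advection only shifts the center.
σ = √(2 × 0.0174 × 153) = 2.31 m.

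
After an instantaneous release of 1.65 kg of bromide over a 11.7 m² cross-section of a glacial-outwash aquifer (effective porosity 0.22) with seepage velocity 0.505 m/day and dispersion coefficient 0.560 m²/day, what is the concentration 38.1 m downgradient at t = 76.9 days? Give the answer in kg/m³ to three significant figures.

0.0275 kg/m³

For an instantaneous plane source, C(x,t) = M/(n_e·A·√(4πDt)) · exp(−(x−vt)²/(4Dt)), with n_e·A the pore (flow) area.
Plume center vt = 0.505 × 76.9 = 38.8345 m, so the well at 38.1 m is 0.7345 m upgradient of the peak.
√(4πDt) = 23.26 m, giving peak height M/(n_e·A·√(4πDt)) = 1.65/(0.22 × 11.7 × 23.26) = 0.02756 kg/m³.
(x−vt)²/(4Dt) = (-0.7345)²/(4 × 0.560 × 76.9) = 0.003132; exp(−0.003132) = 0.9969.
C = 0.02756 × 0.9969 = 0.0275 kg/m³.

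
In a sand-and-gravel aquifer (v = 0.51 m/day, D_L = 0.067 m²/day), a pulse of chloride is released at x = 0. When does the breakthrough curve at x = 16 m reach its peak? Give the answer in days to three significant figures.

For the 1D instantaneous-source solution, setting ∂C/∂t = 0 at fixed x gives v²t² + 2Dt − x² = 0, so t = (√(D² + v²x²) − D)/v².
√(D² + v²x²) = √(0.067² + 0.51² × 16²) = 8.160; v² = 0.2601.
t = (8.160 − 0.067)/0.2601 = 31.1 days (vs. the pure-advection estimate x/v = 31.4 d).

31.1 days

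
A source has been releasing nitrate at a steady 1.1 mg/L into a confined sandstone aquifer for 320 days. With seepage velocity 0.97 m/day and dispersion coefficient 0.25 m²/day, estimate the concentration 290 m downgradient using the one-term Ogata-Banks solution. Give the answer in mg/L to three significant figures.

For a continuous step input, C/C₀ ≈ ½·erfc((x−vt)/(2√(Dt))).
vt = 0.97 × 320 = 310.4 m and 2√(Dt) = 2√(0.25 × 320) = 17.89 m.
Argument (x−vt)/(2√(Dt)) = (290 − 310.4)/17.89 = -1.140; ½·erfc(-1.140) = 0.9465.
C = 1.1 × 0.9465 = 1.04 mg/L.

1.04 mg/L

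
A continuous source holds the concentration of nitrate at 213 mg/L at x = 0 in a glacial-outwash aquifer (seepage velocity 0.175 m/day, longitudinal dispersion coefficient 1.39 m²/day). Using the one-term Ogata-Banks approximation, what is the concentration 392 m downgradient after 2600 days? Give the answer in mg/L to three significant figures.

164 mg/L

For a continuous step input, C/C₀ ≈ ½·erfc((x−vt)/(2√(Dt))).
vt = 0.175 × 2600 = 455 m and 2√(Dt) = 2√(1.39 × 2600) = 120.2 m.
Argument (x−vt)/(2√(Dt)) = (392 − 455)/120.2 = -0.5241; ½·erfc(-0.5241) = 0.7707.
C = 213 × 0.7707 = 164 mg/L.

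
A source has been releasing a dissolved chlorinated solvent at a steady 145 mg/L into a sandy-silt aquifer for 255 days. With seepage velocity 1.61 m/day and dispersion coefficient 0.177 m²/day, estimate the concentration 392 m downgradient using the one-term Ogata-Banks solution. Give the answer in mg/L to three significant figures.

141 mg/L

For a continuous step input, C/C₀ ≈ ½·erfc((x−vt)/(2√(Dt))).
vt = 1.61 × 255 = 410.55 m and 2√(Dt) = 2√(0.177 × 255) = 13.44 m.
Argument (x−vt)/(2√(Dt)) = (392 − 410.55)/13.44 = -1.380; ½·erfc(-1.380) = 0.9745.
C = 145 × 0.9745 = 141 mg/L.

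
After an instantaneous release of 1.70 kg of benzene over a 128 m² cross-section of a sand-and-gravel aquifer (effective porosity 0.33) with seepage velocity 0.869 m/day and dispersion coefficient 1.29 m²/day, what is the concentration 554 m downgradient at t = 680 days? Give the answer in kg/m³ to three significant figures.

For an instantaneous plane source, C(x,t) = M/(n_e·A·√(4πDt)) · exp(−(x−vt)²/(4Dt)), with n_e·A the pore (flow) area.
Plume center vt = 0.869 × 680 = 590.92 m, so the well at 554 m is 36.92 m upgradient of the peak.
√(4πDt) = 105.0 m, giving peak height M/(n_e·A·√(4πDt)) = 1.70/(0.33 × 128 × 105.0) = 0.0003833 kg/m³.
(x−vt)²/(4Dt) = (-36.92)²/(4 × 1.29 × 680) = 0.3885; exp(−0.3885) = 0.6781.
C = 0.0003833 × 0.6781 = 0.000260 kg/m³.

0.000260 kg/m³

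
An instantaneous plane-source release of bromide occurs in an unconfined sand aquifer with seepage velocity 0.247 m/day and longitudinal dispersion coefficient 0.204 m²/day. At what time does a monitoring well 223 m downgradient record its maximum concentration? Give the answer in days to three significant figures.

899 days

For the 1D instantaneous-source solution, setting ∂C/∂t = 0 at fixed x gives v²t² + 2Dt − x² = 0, so t = (√(D² + v²x²) − D)/v².
√(D² + v²x²) = √(0.204² + 0.247² × 223²) = 55.08; v² = 0.061009.
t = (55.08 − 0.204)/0.061009 = 899 days (vs. the pure-advection estimate x/v = 903 d).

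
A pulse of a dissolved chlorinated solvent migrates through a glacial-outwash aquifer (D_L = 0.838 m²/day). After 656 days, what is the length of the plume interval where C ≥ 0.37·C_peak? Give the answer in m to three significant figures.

The plume is Gaussian with σ = √(2Dt) = √(2 × 0.838 × 656) = 33.16 m.
C/C_peak = exp(−Δx²/(2σ²)) = 0.37 ⇒ Δx = σ·√(−2 ln 0.37) = 33.16 × 1.410 = 46.76 m.
Width = 2Δx = 93.5 m.

93.5 m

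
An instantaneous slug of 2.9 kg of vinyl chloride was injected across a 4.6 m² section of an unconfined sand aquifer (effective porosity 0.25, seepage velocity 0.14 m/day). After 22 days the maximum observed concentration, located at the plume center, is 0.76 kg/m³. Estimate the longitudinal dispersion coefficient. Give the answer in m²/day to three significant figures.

0.0398 m²/day

At the plume center C_max = M/(n_e·A·√(4πDt)), so D = M²/(4πt·(n_e·A·C_max)²).
n_e·A·C_max = 0.25 × 4.6 × 0.76 = 0.8740 kg/m.
D = 2.9²/(4π × 22 × 0.8740²) = 0.0398 m²/day.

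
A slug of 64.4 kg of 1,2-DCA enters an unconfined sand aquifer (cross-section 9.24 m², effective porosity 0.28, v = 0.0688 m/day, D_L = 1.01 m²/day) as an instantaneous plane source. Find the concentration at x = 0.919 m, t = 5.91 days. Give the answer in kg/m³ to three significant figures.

2.84 kg/m³

For an instantaneous plane source, C(x,t) = M/(n_e·A·√(4πDt)) · exp(−(x−vt)²/(4Dt)), with n_e·A the pore (flow) area.
Plume center vt = 0.0688 × 5.91 = 0.406608 m, so the well at 0.919 m is 0.512392 m downgradient of the peak.
√(4πDt) = 8.661 m, giving peak height M/(n_e·A·√(4πDt)) = 64.4/(0.28 × 9.24 × 8.661) = 2.874 kg/m³.
(x−vt)²/(4Dt) = (0.512392)²/(4 × 1.01 × 5.91) = 0.01100; exp(−0.01100) = 0.9891.
C = 2.874 × 0.9891 = 2.84 kg/m³.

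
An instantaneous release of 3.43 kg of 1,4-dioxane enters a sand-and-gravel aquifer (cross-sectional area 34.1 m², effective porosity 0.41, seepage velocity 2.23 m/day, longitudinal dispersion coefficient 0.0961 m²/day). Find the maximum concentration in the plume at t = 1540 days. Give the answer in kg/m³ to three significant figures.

0.00569 kg/m³

The peak of an instantaneous 1D plume sits at x = vt; there the Gaussian factor is 1 and C_max = M/(n_e·A·√(4πDt)), where n_e·A is the pore area the mass is dissolved in.
√(4πDt) = √(4π × 0.0961 × 1540) = 43.12 m, so C_max = 3.43/(0.41 × 34.1 × 43.12) = 0.00569 kg/m³.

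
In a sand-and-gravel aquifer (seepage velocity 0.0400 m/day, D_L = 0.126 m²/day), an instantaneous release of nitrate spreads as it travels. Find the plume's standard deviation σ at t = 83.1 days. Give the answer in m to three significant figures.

4.58 m

Dispersive spreading gives a Gaussian with σ² = 2Dt; advection only shifts the center.
σ = √(2 × 0.126 × 83.1) = 4.58 m.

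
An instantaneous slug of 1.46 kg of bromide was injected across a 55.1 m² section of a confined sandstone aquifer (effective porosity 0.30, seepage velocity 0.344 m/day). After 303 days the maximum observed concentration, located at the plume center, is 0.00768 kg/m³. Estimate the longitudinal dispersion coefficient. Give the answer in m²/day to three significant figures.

0.0347 m²/day

At the plume center C_max = M/(n_e·A·√(4πDt)), so D = M²/(4πt·(n_e·A·C_max)²).
n_e·A·C_max = 0.30 × 55.1 × 0.00768 = 0.1270 kg/m.
D = 1.46²/(4π × 303 × 0.1270²) = 0.0347 m²/day.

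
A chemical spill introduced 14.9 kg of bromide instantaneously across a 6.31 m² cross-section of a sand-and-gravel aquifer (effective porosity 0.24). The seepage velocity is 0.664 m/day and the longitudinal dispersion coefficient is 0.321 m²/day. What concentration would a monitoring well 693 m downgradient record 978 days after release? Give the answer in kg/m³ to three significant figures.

0.0345 kg/m³

For an instantaneous plane source, C(x,t) = M/(n_e·A·√(4πDt)) · exp(−(x−vt)²/(4Dt)), with n_e·A the pore (flow) area.
Plume center vt = 0.664 × 978 = 649.392 m, so the well at 693 m is 43.608 m downgradient of the peak.
√(4πDt) = 62.81 m, giving peak height M/(n_e·A·√(4πDt)) = 14.9/(0.24 × 6.31 × 62.81) = 0.1566 kg/m³.
(x−vt)²/(4Dt) = (43.608)²/(4 × 0.321 × 978) = 1.514; exp(−1.514) = 0.2200.
C = 0.1566 × 0.2200 = 0.0345 kg/m³.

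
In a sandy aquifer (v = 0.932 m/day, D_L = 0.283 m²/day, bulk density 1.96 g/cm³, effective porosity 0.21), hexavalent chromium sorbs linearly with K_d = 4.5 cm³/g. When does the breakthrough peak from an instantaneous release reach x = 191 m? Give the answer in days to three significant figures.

Retardation factor R = 1 + ρ_b·K_d/n = 1 + 1.96 × 4.5/0.21 = 43.00.
Sorption retards both mechanisms: v_R = v/R = 0.02167 m/day, D_R = D/R = 0.006581 m²/day.
Peak time from v_R²t² + 2D_R t − x² = 0: t = (√(D_R² + v_R²x²) − D_R)/v_R².
√(D_R² + v_R²x²) = √(0.006581² + 0.02167² × 191²) = 4.139; v_R² = 0.0004696.
t = (4.139 − 0.006581)/0.0004696 = 8800 days.

8800 days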